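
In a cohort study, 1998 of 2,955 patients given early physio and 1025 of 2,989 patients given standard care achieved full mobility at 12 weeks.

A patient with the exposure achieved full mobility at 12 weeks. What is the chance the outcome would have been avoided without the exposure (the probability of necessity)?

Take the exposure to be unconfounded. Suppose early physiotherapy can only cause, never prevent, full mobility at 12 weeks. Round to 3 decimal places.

PN ≈ 0.493

p₁ = P(outcome | exposed) = 1998/2955 = 0.67614
p₀ = P(outcome | unexposed) = 1025/2989 = 0.34292
Under exogeneity and monotonicity, PN = (p₁ − p₀) / p₁.
PN = (0.67614 − 0.34292) / 0.67614 = 0.33322 / 0.67614 ≈ 0.4928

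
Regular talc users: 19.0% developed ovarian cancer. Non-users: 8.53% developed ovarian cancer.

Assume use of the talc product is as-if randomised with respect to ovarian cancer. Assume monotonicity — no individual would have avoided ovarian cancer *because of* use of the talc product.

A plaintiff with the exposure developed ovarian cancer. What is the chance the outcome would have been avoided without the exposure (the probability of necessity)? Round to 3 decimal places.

p₁ = 0.19, p₀ = 0.0853.
Under exogeneity and monotonicity, PN = (p₁ − p₀) / p₁.
PN = (0.19 − 0.0853) / 0.19 = 0.1047 / 0.19 ≈ 0.5511

PN ≈ 0.551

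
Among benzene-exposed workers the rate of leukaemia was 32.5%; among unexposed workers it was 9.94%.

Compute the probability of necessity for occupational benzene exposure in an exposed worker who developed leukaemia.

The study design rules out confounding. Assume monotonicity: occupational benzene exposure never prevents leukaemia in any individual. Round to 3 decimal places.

p₁ = 0.325, p₀ = 0.0994.
Under exogeneity and monotonicity, PN = (p₁ − p₀) / p₁.
PN = (0.325 − 0.0994) / 0.325 = 0.2256 / 0.325 ≈ 0.6942

PN ≈ 0.694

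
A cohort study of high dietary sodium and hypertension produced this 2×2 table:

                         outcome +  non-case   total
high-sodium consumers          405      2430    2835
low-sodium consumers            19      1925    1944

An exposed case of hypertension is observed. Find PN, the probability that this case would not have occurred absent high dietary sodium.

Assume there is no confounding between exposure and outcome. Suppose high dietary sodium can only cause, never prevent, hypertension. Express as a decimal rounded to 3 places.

PN ≈ 0.932

p₁ = P(outcome | exposed) = 405/2835 = 0.14286
p₀ = P(outcome | unexposed) = 19/1944 = 0.0097737
Under exogeneity and monotonicity, PN = (p₁ − p₀)/p₁.
PN = (0.14286 − 0.0097737) / 0.14286 ≈ 0.9316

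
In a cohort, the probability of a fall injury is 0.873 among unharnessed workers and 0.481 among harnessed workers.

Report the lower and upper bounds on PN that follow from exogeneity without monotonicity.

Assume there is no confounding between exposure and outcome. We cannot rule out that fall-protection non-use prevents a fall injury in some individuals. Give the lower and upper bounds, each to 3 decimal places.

0.449 ≤ PN ≤ 0.595

Let p₁ = 0.873, p₀ = 0.481.
Under exogeneity alone the bounds on PN are max{0,(p₁−p₀)/p₁} ≤ PN ≤ min{1,(1−p₀)/p₁}.
  lower = (p₁ − p₀)/p₁ = 0.392 / 0.873 ≈ 0.4490
  upper = min{1, (1 − p₀)/p₁} = 0.519 / 0.873 ≈ 0.5945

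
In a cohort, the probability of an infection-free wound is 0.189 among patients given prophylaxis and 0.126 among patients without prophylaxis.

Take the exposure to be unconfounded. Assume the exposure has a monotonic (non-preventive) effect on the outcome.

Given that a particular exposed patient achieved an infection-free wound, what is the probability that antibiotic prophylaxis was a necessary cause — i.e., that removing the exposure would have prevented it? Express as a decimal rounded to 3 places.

PN ≈ 0.333

Let p₁ = 0.189, p₀ = 0.126.
Under exogeneity and monotonicity, PN = (p₁ − p₀) / p₁.
PN = (0.189 − 0.126) / 0.189 = 0.063 / 0.189 ≈ 0.3333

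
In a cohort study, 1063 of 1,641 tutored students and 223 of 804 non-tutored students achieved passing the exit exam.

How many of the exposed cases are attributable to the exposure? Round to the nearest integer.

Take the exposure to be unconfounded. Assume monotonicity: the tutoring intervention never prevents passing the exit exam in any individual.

p₁ = P(outcome | exposed) = 1063/1641 = 0.64778
p₀ = P(outcome | unexposed) = 223/804 = 0.27736
PN = (p₁ − p₀)/p₁ = (0.64778 − 0.27736) / 0.64778 ≈ 0.57182.
Attributable cases ≈ PN × (exposed cases) = 0.57182 × 1063 ≈ 607.85.

about 608 cases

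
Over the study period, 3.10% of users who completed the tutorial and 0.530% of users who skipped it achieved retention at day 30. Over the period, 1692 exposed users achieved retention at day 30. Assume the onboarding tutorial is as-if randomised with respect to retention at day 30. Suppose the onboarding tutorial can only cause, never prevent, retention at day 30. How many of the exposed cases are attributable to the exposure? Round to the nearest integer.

p₁ = 0.031, p₀ = 0.0053.
PN = (p₁ − p₀)/p₁ = (0.031 − 0.0053) / 0.031 ≈ 0.82903.
Attributable cases ≈ PN × (exposed cases) = 0.82903 × 1692 ≈ 1402.72.

about 1403 cases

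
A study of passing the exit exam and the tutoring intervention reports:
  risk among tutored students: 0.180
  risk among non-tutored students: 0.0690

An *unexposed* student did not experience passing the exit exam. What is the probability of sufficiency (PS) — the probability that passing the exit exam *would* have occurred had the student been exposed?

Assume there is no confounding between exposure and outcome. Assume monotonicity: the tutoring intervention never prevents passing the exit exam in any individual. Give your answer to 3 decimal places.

PS ≈ 0.119

Let p₁ = 0.18, p₀ = 0.069.
Under exogeneity and monotonicity, PS = (p₁ − p₀) / (1 − p₀).
PS = (0.18 − 0.069) / (1 − 0.069) = 0.111 / 0.931 ≈ 0.1192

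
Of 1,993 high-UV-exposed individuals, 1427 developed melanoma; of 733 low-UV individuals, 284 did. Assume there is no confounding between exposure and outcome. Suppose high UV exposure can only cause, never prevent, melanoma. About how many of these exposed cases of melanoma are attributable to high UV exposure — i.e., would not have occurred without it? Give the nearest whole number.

p₁ = P(outcome | exposed) = 1427/1993 = 0.71601
p₀ = P(outcome | unexposed) = 284/733 = 0.38745
PN = (p₁ − p₀)/p₁ = (0.71601 − 0.38745) / 0.71601 ≈ 0.45887.
Attributable cases ≈ PN × (exposed cases) = 0.45887 × 1427 ≈ 654.81.

about 655 cases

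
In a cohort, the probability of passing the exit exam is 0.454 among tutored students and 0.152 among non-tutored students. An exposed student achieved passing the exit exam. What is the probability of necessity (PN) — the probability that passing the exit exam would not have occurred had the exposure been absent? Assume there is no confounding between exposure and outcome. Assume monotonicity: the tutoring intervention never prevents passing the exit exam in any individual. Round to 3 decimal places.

PN ≈ 0.665

Let p₁ = 0.454, p₀ = 0.152.
Under exogeneity and monotonicity, PN = (p₁ − p₀) / p₁.
PN = (0.454 − 0.152) / 0.454 = 0.302 / 0.454 ≈ 0.6652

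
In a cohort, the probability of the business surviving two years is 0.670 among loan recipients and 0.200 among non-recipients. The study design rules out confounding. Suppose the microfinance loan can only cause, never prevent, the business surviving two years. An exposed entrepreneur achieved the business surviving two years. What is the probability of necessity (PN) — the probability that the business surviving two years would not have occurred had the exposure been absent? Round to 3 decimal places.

Let p₁ = 0.67, p₀ = 0.2.
Under exogeneity and monotonicity, PN = (p₁ − p₀) / p₁.
PN = (0.67 − 0.2) / 0.67 = 0.47 / 0.67 ≈ 0.7015

PN ≈ 0.701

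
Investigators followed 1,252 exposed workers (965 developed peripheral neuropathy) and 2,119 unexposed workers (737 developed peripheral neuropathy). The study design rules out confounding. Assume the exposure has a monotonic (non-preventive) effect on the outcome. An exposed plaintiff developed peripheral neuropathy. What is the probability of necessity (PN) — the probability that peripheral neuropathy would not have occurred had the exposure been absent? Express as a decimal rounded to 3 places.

p₁ = P(outcome | exposed) = 965/1252 = 0.77077
p₀ = P(outcome | unexposed) = 737/2119 = 0.34781
Under exogeneity and monotonicity, PN = (p₁ − p₀) / p₁.
PN = (0.77077 − 0.34781) / 0.77077 = 0.42296 / 0.77077 ≈ 0.5488

PN ≈ 0.549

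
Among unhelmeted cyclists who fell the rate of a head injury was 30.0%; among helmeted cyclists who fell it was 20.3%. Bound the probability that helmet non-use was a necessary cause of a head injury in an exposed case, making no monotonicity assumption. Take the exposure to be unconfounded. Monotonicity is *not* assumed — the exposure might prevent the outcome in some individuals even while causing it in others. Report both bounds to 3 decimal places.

p₁ = 0.3, p₀ = 0.203.
Under exogeneity alone the bounds on PN are max{0,(p₁−p₀)/p₁} ≤ PN ≤ min{1,(1−p₀)/p₁}.
  lower = (p₁ − p₀)/p₁ = 0.097 / 0.3 ≈ 0.3233
  upper = min{1, (1 − p₀)/p₁} = 0.797 / 0.3 ≈ 2.6567 → capped at 1

0.323 ≤ PN ≤ 1.000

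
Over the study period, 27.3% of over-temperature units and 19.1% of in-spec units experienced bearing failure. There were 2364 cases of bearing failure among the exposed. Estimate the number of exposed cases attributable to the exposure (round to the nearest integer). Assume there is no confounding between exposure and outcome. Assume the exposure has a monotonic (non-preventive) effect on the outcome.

about 710 cases

p₁ = 0.273, p₀ = 0.191.
PN = (p₁ − p₀)/p₁ = (0.273 − 0.191) / 0.273 ≈ 0.30037.
Attributable cases ≈ PN × (exposed cases) = 0.30037 × 2364 ≈ 710.07.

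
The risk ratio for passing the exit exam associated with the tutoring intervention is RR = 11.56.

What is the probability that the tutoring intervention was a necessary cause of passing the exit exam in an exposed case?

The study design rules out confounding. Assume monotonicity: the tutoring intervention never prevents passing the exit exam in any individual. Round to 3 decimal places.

PN ≈ 0.913

Under exogeneity and monotonicity, PN = (RR − 1) / RR = 1 − 1/RR.
PN = (11.56 − 1) / 11.56 = 10.56 / 11.56 ≈ 0.9135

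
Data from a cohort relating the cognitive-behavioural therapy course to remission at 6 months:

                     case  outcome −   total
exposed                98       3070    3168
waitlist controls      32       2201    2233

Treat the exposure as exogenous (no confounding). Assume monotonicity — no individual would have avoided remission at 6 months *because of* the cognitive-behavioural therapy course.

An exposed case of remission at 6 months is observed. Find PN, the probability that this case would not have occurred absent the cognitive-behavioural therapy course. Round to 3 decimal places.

PN ≈ 0.537

p₁ = P(outcome | exposed) = 98/3168 = 0.030934
p₀ = P(outcome | unexposed) = 32/2233 = 0.01433
Under exogeneity and monotonicity, PN = (p₁ − p₀) / p₁.
PN = (0.030934 − 0.01433) / 0.030934 = 0.016604 / 0.030934 ≈ 0.5367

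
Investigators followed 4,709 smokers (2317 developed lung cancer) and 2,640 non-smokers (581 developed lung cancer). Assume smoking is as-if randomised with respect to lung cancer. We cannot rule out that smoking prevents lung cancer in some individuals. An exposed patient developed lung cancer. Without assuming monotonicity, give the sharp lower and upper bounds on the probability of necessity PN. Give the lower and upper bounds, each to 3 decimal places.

p₁ = P(outcome | exposed) = 2317/4709 = 0.49204
p₀ = P(outcome | unexposed) = 581/2640 = 0.22008
Under exogeneity alone the bounds on PN are max{0,(p₁−p₀)/p₁} ≤ PN ≤ min{1,(1−p₀)/p₁}.
  lower = (p₁ − p₀)/p₁ = 0.27196 / 0.49204 ≈ 0.5527
  upper = min{1, (1 − p₀)/p₁} = 0.77992 / 0.49204 ≈ 1.5851 → capped at 1

0.553 ≤ PN ≤ 1.000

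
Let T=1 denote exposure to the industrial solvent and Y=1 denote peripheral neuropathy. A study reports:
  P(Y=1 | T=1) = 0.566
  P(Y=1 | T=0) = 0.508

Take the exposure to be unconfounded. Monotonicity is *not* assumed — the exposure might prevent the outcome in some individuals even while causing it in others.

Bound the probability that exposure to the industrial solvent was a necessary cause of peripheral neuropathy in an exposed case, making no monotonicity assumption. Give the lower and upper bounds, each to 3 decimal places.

Let p₁ = 0.566, p₀ = 0.508.
Under exogeneity alone the bounds on PN are max{0,(p₁−p₀)/p₁} ≤ PN ≤ min{1,(1−p₀)/p₁}.
  lower = (p₁ − p₀)/p₁ = 0.058 / 0.566 ≈ 0.1025
  upper = min{1, (1 − p₀)/p₁} = 0.492 / 0.566 ≈ 0.8693

0.102 ≤ PN ≤ 0.869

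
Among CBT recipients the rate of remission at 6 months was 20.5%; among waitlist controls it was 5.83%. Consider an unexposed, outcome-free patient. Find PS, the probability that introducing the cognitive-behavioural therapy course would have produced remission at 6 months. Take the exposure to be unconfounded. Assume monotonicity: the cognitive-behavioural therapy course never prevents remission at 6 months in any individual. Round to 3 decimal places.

PS ≈ 0.156

p₁ = 0.205, p₀ = 0.0583.
Under exogeneity and monotonicity, PS = (p₁ − p₀) / (1 − p₀).
PS = (0.205 − 0.0583) / (1 − 0.0583) = 0.1467 / 0.9417 ≈ 0.1558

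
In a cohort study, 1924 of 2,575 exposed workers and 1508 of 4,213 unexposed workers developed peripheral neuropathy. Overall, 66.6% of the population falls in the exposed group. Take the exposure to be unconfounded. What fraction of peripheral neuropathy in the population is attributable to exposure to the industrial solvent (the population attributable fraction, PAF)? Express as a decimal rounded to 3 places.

PAF ≈ 0.420

p₁ = P(outcome | exposed) = 1924/2575 = 0.74718
p₀ = P(outcome | unexposed) = 1508/4213 = 0.35794
Overall risk P(Y=1) = π·p₁ + (1−π)·p₀ = 0.666×0.74718 + 0.334×0.35794 = 0.61718.
Under exogeneity, PAF = [P(Y=1) − p₀] / P(Y=1).
PAF = (0.61718 − 0.35794) / 0.61718 ≈ 0.4200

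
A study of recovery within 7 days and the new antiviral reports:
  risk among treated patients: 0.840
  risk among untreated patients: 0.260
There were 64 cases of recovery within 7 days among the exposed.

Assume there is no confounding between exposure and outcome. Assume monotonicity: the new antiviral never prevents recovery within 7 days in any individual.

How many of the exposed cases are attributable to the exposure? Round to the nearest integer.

Let p₁ = 0.84, p₀ = 0.26.
PN = (p₁ − p₀)/p₁ = (0.84 − 0.26) / 0.84 ≈ 0.69048.
Attributable cases ≈ PN × (exposed cases) = 0.69048 × 64 ≈ 44.19.

about 44 cases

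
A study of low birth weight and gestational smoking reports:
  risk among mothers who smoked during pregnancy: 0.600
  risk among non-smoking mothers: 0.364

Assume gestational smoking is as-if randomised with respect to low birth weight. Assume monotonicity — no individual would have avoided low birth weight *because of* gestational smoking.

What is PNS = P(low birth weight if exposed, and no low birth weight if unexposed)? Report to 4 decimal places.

PNS ≈ 0.2360

Let p₁ = 0.6, p₀ = 0.364.
Under exogeneity and monotonicity, PNS = p₁ − p₀.
PNS = 0.6 − 0.364 = 0.236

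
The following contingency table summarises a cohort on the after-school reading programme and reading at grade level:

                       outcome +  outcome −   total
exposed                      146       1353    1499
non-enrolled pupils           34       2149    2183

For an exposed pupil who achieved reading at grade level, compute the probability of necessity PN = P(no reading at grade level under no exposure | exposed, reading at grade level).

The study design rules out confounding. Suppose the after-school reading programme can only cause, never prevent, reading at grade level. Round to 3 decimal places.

PN ≈ 0.840

p₁ = P(outcome | exposed) = 146/1499 = 0.097398
p₀ = P(outcome | unexposed) = 34/2183 = 0.015575
Under exogeneity and monotonicity, PN = (p₁ − p₀) / p₁.
PN = (0.097398 − 0.015575) / 0.097398 = 0.081823 / 0.097398 ≈ 0.8401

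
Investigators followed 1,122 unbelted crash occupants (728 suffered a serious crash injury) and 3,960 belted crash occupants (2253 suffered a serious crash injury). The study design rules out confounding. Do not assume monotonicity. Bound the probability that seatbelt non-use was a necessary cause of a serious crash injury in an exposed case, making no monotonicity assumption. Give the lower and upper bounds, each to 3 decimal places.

p₁ = P(outcome | exposed) = 728/1122 = 0.64884
p₀ = P(outcome | unexposed) = 2253/3960 = 0.56894
Under exogeneity alone the bounds on PN are max{0,(p₁−p₀)/p₁} ≤ PN ≤ min{1,(1−p₀)/p₁}.
  lower = (p₁ − p₀)/p₁ = 0.079902 / 0.64884 ≈ 0.1231
  upper = min{1, (1 − p₀)/p₁} = 0.43106 / 0.64884 ≈ 0.6644

0.123 ≤ PN ≤ 0.664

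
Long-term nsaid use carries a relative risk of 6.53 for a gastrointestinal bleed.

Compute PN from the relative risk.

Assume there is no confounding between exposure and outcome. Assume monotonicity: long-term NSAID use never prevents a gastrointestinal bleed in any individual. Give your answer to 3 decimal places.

Under exogeneity and monotonicity, PN = (RR − 1) / RR = 1 − 1/RR.
PN = (6.53 − 1) / 6.53 = 5.53 / 6.53 ≈ 0.8469

PN ≈ 0.847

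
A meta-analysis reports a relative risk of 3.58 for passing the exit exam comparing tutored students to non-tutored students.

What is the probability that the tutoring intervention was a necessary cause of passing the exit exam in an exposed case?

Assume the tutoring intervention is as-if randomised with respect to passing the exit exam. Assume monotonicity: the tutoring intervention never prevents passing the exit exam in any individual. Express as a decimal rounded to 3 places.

PN ≈ 0.721

Under exogeneity and monotonicity, PN = (RR − 1) / RR = 1 − 1/RR.
PN = (3.58 − 1) / 3.58 = 2.58 / 3.58 ≈ 0.7207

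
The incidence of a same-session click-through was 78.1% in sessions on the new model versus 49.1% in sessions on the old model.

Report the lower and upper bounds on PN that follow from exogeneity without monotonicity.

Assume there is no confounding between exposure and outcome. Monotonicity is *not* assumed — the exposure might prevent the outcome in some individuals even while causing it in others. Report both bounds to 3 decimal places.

p₁ = 0.781, p₀ = 0.491.
Under exogeneity alone the bounds on PN are max{0,(p₁−p₀)/p₁} ≤ PN ≤ min{1,(1−p₀)/p₁}.
  lower = (p₁ − p₀)/p₁ = 0.29 / 0.781 ≈ 0.3713
  upper = min{1, (1 − p₀)/p₁} = 0.509 / 0.781 ≈ 0.6517

0.371 ≤ PN ≤ 0.652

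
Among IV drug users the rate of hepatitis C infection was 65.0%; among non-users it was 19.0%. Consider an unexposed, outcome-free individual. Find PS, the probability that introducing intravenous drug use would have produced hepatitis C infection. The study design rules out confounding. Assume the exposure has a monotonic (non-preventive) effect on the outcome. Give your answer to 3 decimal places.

p₁ = 0.65, p₀ = 0.19.
Under exogeneity and monotonicity, PS = (p₁ − p₀) / (1 − p₀).
PS = (0.65 − 0.19) / (1 − 0.19) = 0.46 / 0.81 ≈ 0.5679

PS ≈ 0.568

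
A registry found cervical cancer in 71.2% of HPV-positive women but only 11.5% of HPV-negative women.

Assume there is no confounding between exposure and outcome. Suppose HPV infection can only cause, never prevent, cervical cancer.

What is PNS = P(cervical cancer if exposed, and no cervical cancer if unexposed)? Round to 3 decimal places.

PNS ≈ 0.597

p₁ = 0.712, p₀ = 0.115.
Under exogeneity and monotonicity, PNS = p₁ − p₀.
PNS = 0.712 − 0.115 = 0.597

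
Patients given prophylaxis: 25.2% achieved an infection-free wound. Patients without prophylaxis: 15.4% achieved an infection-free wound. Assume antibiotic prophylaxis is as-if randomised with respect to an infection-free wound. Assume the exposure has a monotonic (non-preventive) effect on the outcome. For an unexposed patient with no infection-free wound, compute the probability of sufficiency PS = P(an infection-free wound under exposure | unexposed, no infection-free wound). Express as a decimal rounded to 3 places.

PS ≈ 0.116

p₁ = 0.252, p₀ = 0.154.
Under exogeneity and monotonicity, PS = (p₁ − p₀) / (1 − p₀).
PS = (0.252 − 0.154) / (1 − 0.154) = 0.098 / 0.846 ≈ 0.1158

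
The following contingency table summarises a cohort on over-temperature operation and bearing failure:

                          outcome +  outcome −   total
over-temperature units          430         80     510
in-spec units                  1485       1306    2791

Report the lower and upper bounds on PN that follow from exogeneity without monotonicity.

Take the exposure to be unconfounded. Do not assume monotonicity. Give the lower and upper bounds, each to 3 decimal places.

0.369 ≤ PN ≤ 0.555

p₁ = P(outcome | exposed) = 430/510 = 0.84314
p₀ = P(outcome | unexposed) = 1485/2791 = 0.53207
Under exogeneity alone the bounds on PN are max{0,(p₁−p₀)/p₁} ≤ PN ≤ min{1,(1−p₀)/p₁}.
  lower = (p₁ − p₀)/p₁ = 0.31107 / 0.84314 ≈ 0.3689
  upper = min{1, (1 − p₀)/p₁} = 0.46793 / 0.84314 ≈ 0.5550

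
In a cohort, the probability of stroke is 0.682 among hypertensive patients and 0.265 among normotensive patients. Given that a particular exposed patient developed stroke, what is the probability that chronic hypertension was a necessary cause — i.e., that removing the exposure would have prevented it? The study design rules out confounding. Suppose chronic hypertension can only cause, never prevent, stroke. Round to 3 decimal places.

Let p₁ = 0.682, p₀ = 0.265.
Under exogeneity and monotonicity, PN = (p₁ − p₀) / p₁.
PN = (0.682 − 0.265) / 0.682 = 0.417 / 0.682 ≈ 0.6114

PN ≈ 0.611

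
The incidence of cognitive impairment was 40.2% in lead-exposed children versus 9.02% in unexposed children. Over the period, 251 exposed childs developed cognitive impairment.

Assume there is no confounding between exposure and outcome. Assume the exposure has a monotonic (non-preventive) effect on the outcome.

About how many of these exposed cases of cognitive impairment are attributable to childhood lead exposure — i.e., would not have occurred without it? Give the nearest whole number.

about 195 cases

p₁ = 0.402, p₀ = 0.0902.
PN = (p₁ − p₀)/p₁ = (0.402 − 0.0902) / 0.402 ≈ 0.77562.
Attributable cases ≈ PN × (exposed cases) = 0.77562 × 251 ≈ 194.68.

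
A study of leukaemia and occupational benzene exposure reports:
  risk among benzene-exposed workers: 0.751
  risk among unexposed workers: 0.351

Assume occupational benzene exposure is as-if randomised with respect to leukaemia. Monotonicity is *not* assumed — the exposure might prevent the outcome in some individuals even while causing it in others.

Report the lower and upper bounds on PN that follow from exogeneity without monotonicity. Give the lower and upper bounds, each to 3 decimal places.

0.533 ≤ PN ≤ 0.864

Let p₁ = 0.751, p₀ = 0.351.
Under exogeneity alone the bounds on PN are max{0,(p₁−p₀)/p₁} ≤ PN ≤ min{1,(1−p₀)/p₁}.
  lower = (p₁ − p₀)/p₁ = 0.4 / 0.751 ≈ 0.5326
  upper = min{1, (1 − p₀)/p₁} = 0.649 / 0.751 ≈ 0.8642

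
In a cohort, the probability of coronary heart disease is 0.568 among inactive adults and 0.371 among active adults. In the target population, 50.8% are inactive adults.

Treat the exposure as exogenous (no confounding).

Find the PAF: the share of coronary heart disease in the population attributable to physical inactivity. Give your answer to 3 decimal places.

Let p₁ = 0.568, p₀ = 0.371.
Overall risk P(Y=1) = π·p₁ + (1−π)·p₀ = 0.508×0.568 + 0.492×0.371 = 0.47108.
Under exogeneity, PAF = [P(Y=1) − p₀] / P(Y=1).
PAF = (0.47108 − 0.371) / 0.47108 ≈ 0.2124

PAF ≈ 0.212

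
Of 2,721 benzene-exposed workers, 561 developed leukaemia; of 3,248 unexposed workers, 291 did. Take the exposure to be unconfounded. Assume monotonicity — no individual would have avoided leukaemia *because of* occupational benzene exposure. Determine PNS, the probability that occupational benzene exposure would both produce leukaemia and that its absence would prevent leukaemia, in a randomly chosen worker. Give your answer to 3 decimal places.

p₁ = P(outcome | exposed) = 561/2721 = 0.20617
p₀ = P(outcome | unexposed) = 291/3248 = 0.089594
Under exogeneity and monotonicity, PNS = p₁ − p₀.
PNS = 0.20617 − 0.089594 = 0.11658

PNS ≈ 0.117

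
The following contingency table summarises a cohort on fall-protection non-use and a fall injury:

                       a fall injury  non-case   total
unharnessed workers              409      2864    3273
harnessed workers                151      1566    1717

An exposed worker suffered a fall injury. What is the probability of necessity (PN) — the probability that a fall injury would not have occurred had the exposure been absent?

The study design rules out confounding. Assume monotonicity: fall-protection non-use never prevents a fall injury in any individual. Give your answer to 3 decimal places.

p₁ = P(outcome | exposed) = 409/3273 = 0.12496
p₀ = P(outcome | unexposed) = 151/1717 = 0.087944
Under exogeneity and monotonicity, PN = (p₁ − p₀)/p₁.
PN = (0.12496 − 0.087944) / 0.12496 ≈ 0.2962

PN ≈ 0.296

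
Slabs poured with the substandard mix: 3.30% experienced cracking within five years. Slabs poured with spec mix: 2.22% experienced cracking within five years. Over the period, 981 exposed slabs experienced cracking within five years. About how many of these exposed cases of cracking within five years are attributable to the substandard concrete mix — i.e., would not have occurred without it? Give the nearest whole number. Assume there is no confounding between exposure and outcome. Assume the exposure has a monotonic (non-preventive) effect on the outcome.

p₁ = 0.033, p₀ = 0.0222.
PN = (p₁ − p₀)/p₁ = (0.033 − 0.0222) / 0.033 ≈ 0.32727.
Attributable cases ≈ PN × (exposed cases) = 0.32727 × 981 ≈ 321.05.

about 321 cases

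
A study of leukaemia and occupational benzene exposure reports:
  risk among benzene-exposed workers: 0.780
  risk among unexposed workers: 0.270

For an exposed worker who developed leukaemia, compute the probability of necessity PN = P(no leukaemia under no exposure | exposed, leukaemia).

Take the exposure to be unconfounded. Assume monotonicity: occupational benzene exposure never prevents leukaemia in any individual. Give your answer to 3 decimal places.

PN ≈ 0.654

Let p₁ = 0.78, p₀ = 0.27.
Under exogeneity and monotonicity, PN = (p₁ − p₀) / p₁.
PN = (0.78 − 0.27) / 0.78 = 0.51 / 0.78 ≈ 0.6538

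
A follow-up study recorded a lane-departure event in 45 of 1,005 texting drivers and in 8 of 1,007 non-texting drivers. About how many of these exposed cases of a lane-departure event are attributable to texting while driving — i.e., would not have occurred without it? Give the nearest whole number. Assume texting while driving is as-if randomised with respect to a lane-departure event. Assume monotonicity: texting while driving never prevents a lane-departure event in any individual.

p₁ = P(outcome | exposed) = 45/1005 = 0.044776
p₀ = P(outcome | unexposed) = 8/1007 = 0.0079444
PN = (p₁ − p₀)/p₁ = (0.044776 − 0.0079444) / 0.044776 ≈ 0.82258.
Attributable cases ≈ PN × (exposed cases) = 0.82258 × 45 ≈ 37.02.

about 37 cases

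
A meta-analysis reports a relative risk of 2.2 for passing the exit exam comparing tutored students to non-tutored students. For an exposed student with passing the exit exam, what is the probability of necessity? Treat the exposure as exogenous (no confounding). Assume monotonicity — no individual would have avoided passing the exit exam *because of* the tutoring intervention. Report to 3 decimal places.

Under exogeneity and monotonicity, PN = (RR − 1) / RR = 1 − 1/RR.
PN = (2.2 − 1) / 2.2 = 1.2 / 2.2 ≈ 0.5455

PN ≈ 0.545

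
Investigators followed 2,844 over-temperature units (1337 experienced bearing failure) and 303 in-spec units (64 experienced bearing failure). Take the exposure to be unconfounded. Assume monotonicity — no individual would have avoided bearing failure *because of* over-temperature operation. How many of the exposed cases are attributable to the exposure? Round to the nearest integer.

p₁ = P(outcome | exposed) = 1337/2844 = 0.47011
p₀ = P(outcome | unexposed) = 64/303 = 0.21122
PN = (p₁ − p₀)/p₁ = (0.47011 − 0.21122) / 0.47011 ≈ 0.55070.
Attributable cases ≈ PN × (exposed cases) = 0.55070 × 1337 ≈ 736.29.

about 736 cases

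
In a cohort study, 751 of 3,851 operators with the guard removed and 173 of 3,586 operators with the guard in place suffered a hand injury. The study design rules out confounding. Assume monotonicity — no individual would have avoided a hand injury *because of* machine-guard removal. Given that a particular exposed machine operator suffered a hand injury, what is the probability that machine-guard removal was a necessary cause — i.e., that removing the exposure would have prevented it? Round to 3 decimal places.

p₁ = P(outcome | exposed) = 751/3851 = 0.19501
p₀ = P(outcome | unexposed) = 173/3586 = 0.048243
Under exogeneity and monotonicity, PN = (p₁ − p₀) / p₁.
PN = (0.19501 − 0.048243) / 0.19501 = 0.14677 / 0.19501 ≈ 0.7526

PN ≈ 0.753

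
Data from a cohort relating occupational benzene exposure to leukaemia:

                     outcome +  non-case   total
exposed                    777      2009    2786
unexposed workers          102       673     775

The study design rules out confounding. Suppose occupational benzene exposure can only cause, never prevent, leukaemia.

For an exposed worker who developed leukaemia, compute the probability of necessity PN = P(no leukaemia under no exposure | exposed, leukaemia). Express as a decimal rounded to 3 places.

p₁ = P(outcome | exposed) = 777/2786 = 0.27889
p₀ = P(outcome | unexposed) = 102/775 = 0.13161
Under exogeneity and monotonicity, PN = (p₁ − p₀)/p₁.
PN = (0.27889 − 0.13161) / 0.27889 ≈ 0.5281

PN ≈ 0.528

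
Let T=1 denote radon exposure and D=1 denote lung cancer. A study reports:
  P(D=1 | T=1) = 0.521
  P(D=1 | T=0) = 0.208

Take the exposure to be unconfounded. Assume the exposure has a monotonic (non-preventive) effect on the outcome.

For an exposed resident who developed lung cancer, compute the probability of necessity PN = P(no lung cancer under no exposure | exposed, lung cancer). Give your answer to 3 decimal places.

Let p₁ = 0.521, p₀ = 0.208.
Under exogeneity and monotonicity, PN = (p₁ − p₀) / p₁.
PN = (0.521 − 0.208) / 0.521 = 0.313 / 0.521 ≈ 0.6008

PN ≈ 0.601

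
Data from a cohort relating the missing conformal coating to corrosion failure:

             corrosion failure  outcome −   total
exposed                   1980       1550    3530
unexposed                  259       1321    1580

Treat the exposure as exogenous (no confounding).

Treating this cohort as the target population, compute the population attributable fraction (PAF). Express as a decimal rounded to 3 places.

p₁ = P(outcome | exposed) = 1980/3530 = 0.56091
p₀ = P(outcome | unexposed) = 259/1580 = 0.16392
Exposure prevalence π = 3530/5110 = 0.6908; overall risk P(Y=1) = 0.43816.
Under exogeneity, PAF = [P(Y=1) − p₀]/P(Y=1).
PAF = (0.43816 − 0.16392) / 0.43816 ≈ 0.6259

PAF ≈ 0.626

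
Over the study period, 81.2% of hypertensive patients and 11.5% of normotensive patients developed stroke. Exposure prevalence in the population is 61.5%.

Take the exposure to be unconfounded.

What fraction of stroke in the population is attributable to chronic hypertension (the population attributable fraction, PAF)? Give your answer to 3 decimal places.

PAF ≈ 0.788

p₁ = 0.812, p₀ = 0.115.
Overall risk P(Y=1) = π·p₁ + (1−π)·p₀ = 0.615×0.812 + 0.385×0.115 = 0.54365.
Under exogeneity, PAF = [P(Y=1) − p₀] / P(Y=1).
PAF = (0.54365 − 0.115) / 0.54365 ≈ 0.7885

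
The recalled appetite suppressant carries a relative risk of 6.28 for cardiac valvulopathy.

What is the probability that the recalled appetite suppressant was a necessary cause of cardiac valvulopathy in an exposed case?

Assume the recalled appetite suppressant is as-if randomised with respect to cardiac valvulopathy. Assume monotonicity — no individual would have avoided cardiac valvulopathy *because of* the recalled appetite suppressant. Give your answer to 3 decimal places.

PN ≈ 0.841

Under exogeneity and monotonicity, PN = (RR − 1) / RR = 1 − 1/RR.
PN = (6.28 − 1) / 6.28 = 5.28 / 6.28 ≈ 0.8408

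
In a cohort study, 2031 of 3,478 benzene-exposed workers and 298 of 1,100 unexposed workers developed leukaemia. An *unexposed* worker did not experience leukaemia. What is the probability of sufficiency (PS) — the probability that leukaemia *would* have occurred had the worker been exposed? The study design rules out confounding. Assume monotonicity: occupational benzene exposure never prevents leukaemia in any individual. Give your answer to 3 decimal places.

p₁ = P(outcome | exposed) = 2031/3478 = 0.58396
p₀ = P(outcome | unexposed) = 298/1100 = 0.27091
Under exogeneity and monotonicity, PS = (p₁ − p₀) / (1 − p₀).
PS = (0.58396 − 0.27091) / (1 − 0.27091) = 0.31305 / 0.72909 ≈ 0.4294

PS ≈ 0.429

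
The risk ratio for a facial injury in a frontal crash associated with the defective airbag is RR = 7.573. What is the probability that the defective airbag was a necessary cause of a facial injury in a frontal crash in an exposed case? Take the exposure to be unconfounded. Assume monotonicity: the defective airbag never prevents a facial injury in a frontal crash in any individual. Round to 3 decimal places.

PN ≈ 0.868

Under exogeneity and monotonicity, PN = (RR − 1) / RR = 1 − 1/RR.
PN = (7.573 − 1) / 7.573 = 6.573 / 7.573 ≈ 0.8680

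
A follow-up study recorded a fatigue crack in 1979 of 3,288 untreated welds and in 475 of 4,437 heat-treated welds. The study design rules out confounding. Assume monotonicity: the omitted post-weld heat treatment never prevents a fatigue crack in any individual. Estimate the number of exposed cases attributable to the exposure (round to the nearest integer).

about 1627 cases

p₁ = P(outcome | exposed) = 1979/3288 = 0.60189
p₀ = P(outcome | unexposed) = 475/4437 = 0.10705
PN = (p₁ − p₀)/p₁ = (0.60189 − 0.10705) / 0.60189 ≈ 0.82214.
Attributable cases ≈ PN × (exposed cases) = 0.82214 × 1979 ≈ 1627.01.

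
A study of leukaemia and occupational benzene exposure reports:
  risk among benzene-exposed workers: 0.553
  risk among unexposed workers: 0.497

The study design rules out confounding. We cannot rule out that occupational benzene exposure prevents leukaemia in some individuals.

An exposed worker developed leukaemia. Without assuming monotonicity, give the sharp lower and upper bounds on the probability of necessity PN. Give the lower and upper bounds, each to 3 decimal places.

Let p₁ = 0.553, p₀ = 0.497.
Under exogeneity alone the bounds on PN are max{0,(p₁−p₀)/p₁} ≤ PN ≤ min{1,(1−p₀)/p₁}.
  lower = (p₁ − p₀)/p₁ = 0.056 / 0.553 ≈ 0.1013
  upper = min{1, (1 − p₀)/p₁} = 0.503 / 0.553 ≈ 0.9096

0.101 ≤ PN ≤ 0.910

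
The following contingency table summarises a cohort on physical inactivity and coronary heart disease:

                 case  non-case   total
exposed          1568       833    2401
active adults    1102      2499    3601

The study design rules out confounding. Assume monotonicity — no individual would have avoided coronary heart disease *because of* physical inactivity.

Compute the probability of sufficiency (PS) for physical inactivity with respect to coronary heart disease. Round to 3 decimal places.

PS ≈ 0.500

p₁ = P(outcome | exposed) = 1568/2401 = 0.65306
p₀ = P(outcome | unexposed) = 1102/3601 = 0.30603
Under exogeneity and monotonicity, PS = (p₁ − p₀) / (1 − p₀).
PS = (0.65306 − 0.30603) / (1 − 0.30603) = 0.34704 / 0.69397 ≈ 0.5001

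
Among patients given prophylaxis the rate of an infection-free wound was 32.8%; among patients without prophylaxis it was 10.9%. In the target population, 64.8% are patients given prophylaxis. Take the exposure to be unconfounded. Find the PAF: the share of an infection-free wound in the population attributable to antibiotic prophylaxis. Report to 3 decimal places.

PAF ≈ 0.566

p₁ = 0.328, p₀ = 0.109.
Overall risk P(Y=1) = π·p₁ + (1−π)·p₀ = 0.648×0.328 + 0.352×0.109 = 0.25091.
Under exogeneity, PAF = [P(Y=1) − p₀] / P(Y=1).
PAF = (0.25091 − 0.109) / 0.25091 ≈ 0.5656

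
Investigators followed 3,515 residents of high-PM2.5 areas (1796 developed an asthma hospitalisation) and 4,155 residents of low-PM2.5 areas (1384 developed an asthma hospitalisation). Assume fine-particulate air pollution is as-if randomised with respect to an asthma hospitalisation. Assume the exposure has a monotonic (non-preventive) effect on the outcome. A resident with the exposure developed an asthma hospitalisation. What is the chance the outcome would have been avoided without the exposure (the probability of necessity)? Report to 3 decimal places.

PN ≈ 0.348

p₁ = P(outcome | exposed) = 1796/3515 = 0.51095
p₀ = P(outcome | unexposed) = 1384/4155 = 0.33309
Under exogeneity and monotonicity, PN = (p₁ − p₀) / p₁.
PN = (0.51095 − 0.33309) / 0.51095 = 0.17786 / 0.51095 ≈ 0.3481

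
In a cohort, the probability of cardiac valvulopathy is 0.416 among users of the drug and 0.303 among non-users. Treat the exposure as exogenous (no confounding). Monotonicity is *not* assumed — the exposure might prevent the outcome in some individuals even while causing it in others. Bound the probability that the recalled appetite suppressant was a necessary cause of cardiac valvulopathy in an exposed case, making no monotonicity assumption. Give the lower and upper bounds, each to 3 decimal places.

0.272 ≤ PN ≤ 1.000

Let p₁ = 0.416, p₀ = 0.303.
Under exogeneity alone the bounds on PN are max{0,(p₁−p₀)/p₁} ≤ PN ≤ min{1,(1−p₀)/p₁}.
  lower = (p₁ − p₀)/p₁ = 0.113 / 0.416 ≈ 0.2716
  upper = min{1, (1 − p₀)/p₁} = 0.697 / 0.416 ≈ 1.6755 → capped at 1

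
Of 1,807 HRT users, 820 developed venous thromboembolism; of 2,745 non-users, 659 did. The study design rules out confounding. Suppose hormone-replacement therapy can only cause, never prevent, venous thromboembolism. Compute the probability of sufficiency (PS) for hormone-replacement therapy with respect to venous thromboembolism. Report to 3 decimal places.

p₁ = P(outcome | exposed) = 820/1807 = 0.45379
p₀ = P(outcome | unexposed) = 659/2745 = 0.24007
Under exogeneity and monotonicity, PS = (p₁ − p₀) / (1 − p₀).
PS = (0.45379 − 0.24007) / (1 − 0.24007) = 0.21372 / 0.75993 ≈ 0.2812

PS ≈ 0.281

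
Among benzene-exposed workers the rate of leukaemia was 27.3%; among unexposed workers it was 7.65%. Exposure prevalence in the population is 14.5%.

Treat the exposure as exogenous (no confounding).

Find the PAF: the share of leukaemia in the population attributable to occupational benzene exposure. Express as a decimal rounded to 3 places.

p₁ = 0.273, p₀ = 0.0765.
Overall risk P(Y=1) = π·p₁ + (1−π)·p₀ = 0.145×0.273 + 0.855×0.0765 = 0.10499.
Under exogeneity, PAF = [P(Y=1) − p₀] / P(Y=1).
PAF = (0.10499 − 0.0765) / 0.10499 ≈ 0.2714

PAF ≈ 0.271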